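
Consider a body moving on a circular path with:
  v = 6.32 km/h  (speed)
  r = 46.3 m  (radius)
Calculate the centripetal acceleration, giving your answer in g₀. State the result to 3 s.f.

0.00679 g₀

Directly: a = v²/r.
v = 6.32 km/h = 1.756 m/s; r = 46.3 m.
a = 0.06657 m/s²
0.06657 m/s² × (1 g₀ / 9.807 m/s²) = 0.006788 g₀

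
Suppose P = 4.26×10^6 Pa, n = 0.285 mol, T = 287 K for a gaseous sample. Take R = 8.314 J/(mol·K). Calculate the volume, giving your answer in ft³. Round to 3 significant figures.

0.00564 ft³

Rearranging: V = nRT/P.
P = 4.26×10^6 Pa; n = 0.285 mol; T = 287 K; R = 8.314 J/(mol·K).
V = 1.596×10^-4 m³
1.596×10^-4 m³ × (1 ft³ / 0.02832 m³) = 0.005637 ft³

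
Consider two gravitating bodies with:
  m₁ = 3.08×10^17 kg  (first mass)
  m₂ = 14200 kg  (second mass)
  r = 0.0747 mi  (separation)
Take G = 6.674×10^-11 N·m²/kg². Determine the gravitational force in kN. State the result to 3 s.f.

From Newton's law of gravitation: F = Gm₁m₂/r².
m₁ = 3.08×10^17 kg; m₂ = 14200 kg; r = 0.0747 mi = 120.2 m; G = 6.674×10^-11 N·m²/kg².
F = 2.020×10^7 N
2.020×10^7 N × (1 kN / 1000 N) = 20197 kN

20200 kN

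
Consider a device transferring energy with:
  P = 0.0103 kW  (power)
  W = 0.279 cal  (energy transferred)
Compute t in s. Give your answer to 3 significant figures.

0.113 s

Rearranging: t = W/P.
P = 0.0103 kW = 10.30 W; W = 0.279 cal = 1.167 J.
t = 0.1133 s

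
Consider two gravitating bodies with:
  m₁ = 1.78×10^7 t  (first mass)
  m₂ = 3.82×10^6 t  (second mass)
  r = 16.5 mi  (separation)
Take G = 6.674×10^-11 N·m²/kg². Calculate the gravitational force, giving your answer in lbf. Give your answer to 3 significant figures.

F is given directly by: F = Gm₁m₂/r².
m₁ = 1.78×10^7 t = 1.780×10^10 kg; m₂ = 3.82×10^6 t = 3.820×10^9 kg; r = 16.5 mi = 26554 m; G = 6.674×10^-11 N·m²/kg².
F = 6.436 N  (the unit combination reduces to kg·m/s² = N)
6.436 N × (1 lbf / 4.448 N) = 1.447 lbf

1.45 lbf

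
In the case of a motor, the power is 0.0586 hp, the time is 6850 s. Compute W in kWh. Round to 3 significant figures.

Rearranging: W = P·t.
P = 0.0586 hp = 43.70 W; t = 6850 s.
W = 2.993×10^5 J
2.993×10^5 J × (1 kWh / 3.600×10^6 J) = 0.08315 kWh

0.0831 kWh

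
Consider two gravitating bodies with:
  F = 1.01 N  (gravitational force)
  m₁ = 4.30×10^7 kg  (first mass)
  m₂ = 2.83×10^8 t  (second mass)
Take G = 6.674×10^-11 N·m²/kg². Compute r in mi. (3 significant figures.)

17.6 mi

From Newton's law of gravitation: r = √(G·m₁m₂/F).
F = 1.01 N; m₁ = 4.30×10^7 kg; m₂ = 2.83×10^8 t = 2.830×10^11 kg; G = 6.674×10^-11 N·m²/kg².
r = 28357 m
28357 m × (1 mi / 1609 m) = 17.62 mi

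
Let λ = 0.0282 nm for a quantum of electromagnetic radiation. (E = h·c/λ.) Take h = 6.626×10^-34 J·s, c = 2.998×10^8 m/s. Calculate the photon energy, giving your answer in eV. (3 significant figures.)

E is given directly by: E = hc/λ.
λ = 0.0282 nm = 2.820×10^-11 m; h = 6.626×10^-34 J·s; c = 2.998×10^8 m/s.
E = 7.044×10^-15 J
7.044×10^-15 J × (1 eV / 1.602×10^-19 J) = 43967 eV

44000 eV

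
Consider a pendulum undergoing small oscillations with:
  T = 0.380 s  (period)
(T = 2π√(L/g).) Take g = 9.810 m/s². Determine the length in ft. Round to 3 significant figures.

0.118 ft

Rearranging T = 2π√(L/g) for L: L = g·(T/2π)².
T = 0.380 s; g = 9.810 m/s².
L = 0.03588 m
0.03588 m × (1 ft / 0.3048 m) = 0.1177 ft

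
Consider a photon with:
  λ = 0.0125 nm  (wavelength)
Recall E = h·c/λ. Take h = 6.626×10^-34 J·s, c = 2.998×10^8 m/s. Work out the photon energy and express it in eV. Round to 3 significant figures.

Directly: E = hc/λ.
λ = 0.0125 nm = 1.250×10^-11 m; h = 6.626×10^-34 J·s; c = 2.998×10^8 m/s.
E = 1.589×10^-14 J
1.589×10^-14 J × (1 eV / 1.602×10^-19 J) = 99189 eV

99200 eV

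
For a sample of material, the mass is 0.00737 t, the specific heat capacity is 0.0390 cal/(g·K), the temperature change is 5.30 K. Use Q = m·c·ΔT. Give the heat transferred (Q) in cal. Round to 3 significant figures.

1520 cal

Q is given directly by: Q = mcΔT.
m = 0.00737 t = 7.370 kg; c = 0.0390 cal/(g·K) = 163.2 J/(kg·K); ΔT = 5.30 K.
Q = 6374 J
6374 J × (1 cal / 4.184 J) = 1523 cal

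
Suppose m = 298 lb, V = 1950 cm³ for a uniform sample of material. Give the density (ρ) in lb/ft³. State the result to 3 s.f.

Directly: ρ = m/V.
m = 298 lb = 135.2 kg; V = 1950 cm³ = 0.001950 m³.
ρ = 69318 kg/m³
69318 kg/m³ × (1 lb/ft³ / 16.02 kg/m³) = 4327 lb/ft³

4330 lb/ft³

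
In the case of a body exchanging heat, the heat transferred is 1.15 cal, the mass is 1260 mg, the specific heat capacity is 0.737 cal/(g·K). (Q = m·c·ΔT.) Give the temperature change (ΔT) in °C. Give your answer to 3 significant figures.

Rearranging Q = m·c·ΔT for ΔT: ΔT = Q/(m·c).
Q = 1.15 cal = 4.812 J; m = 1260 mg = 0.001260 kg; c = 0.737 cal/(g·K) = 3084 J/(kg·K).
ΔT = 1.238 K
Since 1 °C = 1 K, 1.238 °C.

1.24 °C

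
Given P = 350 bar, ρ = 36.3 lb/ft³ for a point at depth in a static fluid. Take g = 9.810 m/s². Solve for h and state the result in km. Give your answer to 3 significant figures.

Rearranging P = ρ·g·h for h: h = P/(ρ·g).
P = 350 bar = 3.500×10^7 Pa; ρ = 36.3 lb/ft³ = 581.5 kg/m³; g = 9.810 m/s².
h = 6136 m
6136 m × (1 km / 1000 m) = 6.136 km

6.14 km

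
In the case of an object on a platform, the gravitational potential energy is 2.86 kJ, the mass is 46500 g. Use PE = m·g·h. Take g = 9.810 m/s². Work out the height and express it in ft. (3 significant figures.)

Rearranging PE = m·g·h for h: h = PE/(m·g).
PE = 2.86 kJ = 2860 J; m = 46500 g = 46.50 kg; g = 9.810 m/s².
h = 6.270 m
6.270 m × (1 ft / 0.3048 m) = 20.57 ft

20.6 ft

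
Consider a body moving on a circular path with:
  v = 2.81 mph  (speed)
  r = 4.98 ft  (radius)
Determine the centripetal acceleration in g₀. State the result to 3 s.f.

Directly: a = v²/r.
v = 2.81 mph = 1.256 m/s; r = 4.98 ft = 1.518 m.
a = 1.040 m/s²
1.040 m/s² × (1 g₀ / 9.807 m/s²) = 0.1060 g₀

0.106 g₀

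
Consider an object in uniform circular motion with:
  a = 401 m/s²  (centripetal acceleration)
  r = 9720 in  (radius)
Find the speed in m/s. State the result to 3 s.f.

315 m/s

Solving a = v²/r for v: v = √(a·r).
a = 401 m/s²; r = 9720 in = 246.9 m.
v = 314.6 m/s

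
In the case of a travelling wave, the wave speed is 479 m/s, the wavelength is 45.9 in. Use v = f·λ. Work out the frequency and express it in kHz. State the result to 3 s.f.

Rearranging v = f·λ for f: f = v/λ.
v = 479 m/s; λ = 45.9 in = 1.166 m.
f = 410.9 Hz
410.9 Hz × (1 kHz / 1000 Hz) = 0.4109 kHz

0.411 kHz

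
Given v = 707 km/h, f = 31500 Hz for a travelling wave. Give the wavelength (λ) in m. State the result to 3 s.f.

0.00623 m

Solving v = f·λ for λ: λ = v/f.
v = 707 km/h = 196.4 m/s; f = 31500 Hz.
λ = 0.006235 m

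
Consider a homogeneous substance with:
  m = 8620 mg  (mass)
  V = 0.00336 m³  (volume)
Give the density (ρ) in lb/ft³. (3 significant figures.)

0.160 lb/ft³

ρ is given directly by: ρ = m/V.
m = 8620 mg = 0.008620 kg; V = 0.00336 m³.
ρ = 2.565 kg/m³
2.565 kg/m³ × (1 lb/ft³ / 16.02 kg/m³) = 0.1602 lb/ft³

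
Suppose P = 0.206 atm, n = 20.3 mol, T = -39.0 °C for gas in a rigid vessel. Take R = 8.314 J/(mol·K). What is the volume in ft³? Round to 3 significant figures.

From the ideal-gas law: V = nRT/P.
P = 0.206 atm = 20873 Pa; n = 20.3 mol; T = -39.0 °C = 234.1 K; R = 8.314 J/(mol·K).
V = 1.893 m³
1.893 m³ × (1 ft³ / 0.02832 m³) = 66.86 ft³

66.9 ft³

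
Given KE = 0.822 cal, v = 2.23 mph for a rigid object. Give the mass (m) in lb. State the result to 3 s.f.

15.3 lb

Rearranging: m = 2·KE/v².
KE = 0.822 cal = 3.439 J; v = 2.23 mph = 0.9969 m/s.
m = 6.921 kg
6.921 kg × (1 lb / 0.4536 kg) = 15.26 lb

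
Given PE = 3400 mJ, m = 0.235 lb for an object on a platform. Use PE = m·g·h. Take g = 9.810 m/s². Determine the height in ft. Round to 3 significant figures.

Solving PE = m·g·h for h: h = PE/(m·g).
PE = 3400 mJ = 3.400 J; m = 0.235 lb = 0.1066 kg; g = 9.810 m/s².
h = 3.251 m
3.251 m × (1 ft / 0.3048 m) = 10.67 ft

10.7 ft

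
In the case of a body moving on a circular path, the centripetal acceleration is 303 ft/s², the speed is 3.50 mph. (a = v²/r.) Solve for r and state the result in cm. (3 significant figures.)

Rearranging a = v²/r for r: r = v²/a.
a = 303 ft/s² = 92.35 m/s²; v = 3.50 mph = 1.565 m/s.
r = 0.02651 m
0.02651 m × (1 cm / 0.01000 m) = 2.651 cm

2.65 cm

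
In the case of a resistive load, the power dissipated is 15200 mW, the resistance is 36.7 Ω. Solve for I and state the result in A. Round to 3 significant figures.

0.644 A

Rearranging: I = √(P/R).
P = 15200 mW = 15.20 W; R = 36.7 Ω.
I = 0.6436 A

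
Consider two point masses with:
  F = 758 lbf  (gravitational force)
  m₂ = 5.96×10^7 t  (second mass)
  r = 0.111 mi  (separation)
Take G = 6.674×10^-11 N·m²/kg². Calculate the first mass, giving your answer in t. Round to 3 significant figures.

Rearranging: m₁ = F·r²/(G·m₂).
F = 758 lbf = 3372 N; m₂ = 5.96×10^7 t = 5.960×10^10 kg; r = 0.111 mi = 178.6 m; G = 6.674×10^-11 N·m²/kg².
m₁ = 2.705×10^7 kg
2.705×10^7 kg × (1 t / 1000 kg) = 27050 t

27000 t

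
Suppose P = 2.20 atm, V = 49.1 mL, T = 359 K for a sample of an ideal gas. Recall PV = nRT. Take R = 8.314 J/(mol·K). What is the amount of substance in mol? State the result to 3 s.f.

Solving PV = nRT for n: n = PV/(RT).
P = 2.20 atm = 2.229×10^5 Pa; V = 49.1 mL = 4.910×10^-5 m³; T = 359 K; R = 8.314 J/(mol·K).
n = 0.003667 mol

0.00367 mol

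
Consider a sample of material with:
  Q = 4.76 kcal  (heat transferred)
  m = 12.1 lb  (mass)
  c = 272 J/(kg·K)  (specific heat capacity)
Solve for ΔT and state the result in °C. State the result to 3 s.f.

13.3 °C

Solving Q = m·c·ΔT for ΔT: ΔT = Q/(m·c).
Q = 4.76 kcal = 19916 J; m = 12.1 lb = 5.488 kg; c = 272 J/(kg·K).
ΔT = 13.34 K
Since 1 °C = 1 K, 13.34 °C.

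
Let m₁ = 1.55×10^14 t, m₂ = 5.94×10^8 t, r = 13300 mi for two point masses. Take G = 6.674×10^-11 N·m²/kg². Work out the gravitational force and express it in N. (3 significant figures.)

From Newton's law of gravitation: F = Gm₁m₂/r².
m₁ = 1.55×10^14 t = 1.550×10^17 kg; m₂ = 5.94×10^8 t = 5.940×10^11 kg; r = 13300 mi = 2.140×10^7 m; G = 6.674×10^-11 N·m²/kg².
F = 13412 N

13400 N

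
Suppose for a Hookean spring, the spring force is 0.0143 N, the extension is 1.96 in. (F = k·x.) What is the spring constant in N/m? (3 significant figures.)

0.287 N/m

From Hooke's law: k = F/x.
F = 0.0143 N; x = 1.96 in = 0.04978 m.
k = 0.2872 N/m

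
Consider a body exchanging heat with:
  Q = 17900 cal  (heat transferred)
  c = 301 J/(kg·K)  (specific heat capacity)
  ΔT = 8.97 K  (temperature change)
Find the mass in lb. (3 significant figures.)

Rearranging: m = Q/(c·ΔT).
Q = 17900 cal = 74894 J; c = 301 J/(kg·K); ΔT = 8.97 K.
m = 27.74 kg
27.74 kg × (1 lb / 0.4536 kg) = 61.15 lb

61.2 lb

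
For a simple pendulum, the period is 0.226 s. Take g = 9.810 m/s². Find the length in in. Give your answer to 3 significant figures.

Solving T = 2π√(L/g) for L: L = g·(T/2π)².
T = 0.226 s; g = 9.810 m/s².
L = 0.01269 m
0.01269 m × (1 in / 0.02540 m) = 0.4997 in

0.500 in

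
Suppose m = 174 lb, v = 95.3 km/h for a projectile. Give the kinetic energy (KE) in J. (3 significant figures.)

27700 J

KE is given directly by: KE = ½mv².
m = 174 lb = 78.93 kg; v = 95.3 km/h = 26.47 m/s.
KE = 27654 J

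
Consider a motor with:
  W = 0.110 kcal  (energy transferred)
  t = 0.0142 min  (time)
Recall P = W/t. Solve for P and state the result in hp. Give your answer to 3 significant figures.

Directly: P = W/t.
W = 0.110 kcal = 460.2 J; t = 0.0142 min = 0.8520 s.
P = 540.2 W  (the unit combination reduces to kg·m²/s³ = W)
540.2 W × (1 hp / 745.7 W) = 0.7244 hp

0.724 hp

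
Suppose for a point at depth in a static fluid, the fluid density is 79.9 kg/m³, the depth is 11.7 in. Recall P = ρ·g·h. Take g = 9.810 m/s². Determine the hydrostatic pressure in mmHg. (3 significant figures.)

1.75 mmHg

P is given directly by: P = ρgh.
ρ = 79.9 kg/m³; h = 11.7 in = 0.2972 m; g = 9.810 m/s².
P = 232.9 Pa
232.9 Pa × (1 mmHg / 133.3 Pa) = 1.747 mmHg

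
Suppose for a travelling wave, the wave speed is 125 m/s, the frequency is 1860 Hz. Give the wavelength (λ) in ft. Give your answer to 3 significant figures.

Rearranging: λ = v/f.
v = 125 m/s; f = 1860 Hz.
λ = 0.06720 m
0.06720 m × (1 ft / 0.3048 m) = 0.2205 ft

0.220 ft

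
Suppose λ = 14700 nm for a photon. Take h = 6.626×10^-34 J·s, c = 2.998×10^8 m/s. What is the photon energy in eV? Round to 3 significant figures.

0.0843 eV

Directly: E = hc/λ.
λ = 14700 nm = 1.470×10^-5 m; h = 6.626×10^-34 J·s; c = 2.998×10^8 m/s.
E = 1.351×10^-20 J  (the unit combination reduces to kg·m²/s² = J)
1.351×10^-20 J × (1 eV / 1.602×10^-19 J) = 0.08434 eV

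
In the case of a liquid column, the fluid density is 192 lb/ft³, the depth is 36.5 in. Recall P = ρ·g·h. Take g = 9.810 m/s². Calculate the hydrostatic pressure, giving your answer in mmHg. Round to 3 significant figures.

Directly: P = ρgh.
ρ = 192 lb/ft³ = 3076 kg/m³; h = 36.5 in = 0.9271 m; g = 9.810 m/s².
P = 27972 Pa  (the unit combination reduces to kg/(m·s²) = Pa)
27972 Pa × (1 mmHg / 133.3 Pa) = 209.8 mmHg

210 mmHg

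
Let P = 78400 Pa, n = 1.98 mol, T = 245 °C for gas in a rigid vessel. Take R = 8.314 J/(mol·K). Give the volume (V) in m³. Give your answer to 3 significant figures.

Rearranging: V = nRT/P.
P = 78400 Pa; n = 1.98 mol; T = 245 °C = 518.1 K; R = 8.314 J/(mol·K).
V = 0.1088 m³

0.109 m³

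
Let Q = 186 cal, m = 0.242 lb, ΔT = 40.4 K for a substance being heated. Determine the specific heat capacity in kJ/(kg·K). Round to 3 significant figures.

Rearranging: c = Q/(m·ΔT).
Q = 186 cal = 778.2 J; m = 0.242 lb = 0.1098 kg; ΔT = 40.4 K.
c = 175.5 J/(kg·K)
175.5 J/(kg·K) × (1 kJ/(kg·K) / 1000 J/(kg·K)) = 0.1755 kJ/(kg·K)

0.175 kJ/(kg·K)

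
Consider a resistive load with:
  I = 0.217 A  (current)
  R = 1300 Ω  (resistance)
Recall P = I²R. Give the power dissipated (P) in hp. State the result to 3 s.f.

Directly: P = I²R.
I = 0.217 A; R = 1300 Ω.
P = 61.22 W
61.22 W × (1 hp / 745.7 W) = 0.08209 hp

0.0821 hp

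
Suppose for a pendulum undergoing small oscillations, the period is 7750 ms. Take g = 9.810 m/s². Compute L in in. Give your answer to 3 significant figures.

Rearranging: L = g·(T/2π)².
T = 7750 ms = 7.750 s; g = 9.810 m/s².
L = 14.92 m
14.92 m × (1 in / 0.02540 m) = 587.6 in

588 in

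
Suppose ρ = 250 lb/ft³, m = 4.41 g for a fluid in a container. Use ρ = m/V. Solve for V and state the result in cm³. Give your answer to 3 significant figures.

1.10 cm³

Rearranging: V = m/ρ.
ρ = 250 lb/ft³ = 4005 kg/m³; m = 4.41 g = 0.004410 kg.
V = 1.101×10^-6 m³
1.101×10^-6 m³ × (1 cm³ / 1.000×10^-6 m³) = 1.101 cm³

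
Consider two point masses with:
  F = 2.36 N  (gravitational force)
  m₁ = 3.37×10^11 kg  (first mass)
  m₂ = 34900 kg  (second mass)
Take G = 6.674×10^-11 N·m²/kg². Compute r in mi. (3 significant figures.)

From Newton's law of gravitation: r = √(G·m₁m₂/F).
F = 2.36 N; m₁ = 3.37×10^11 kg; m₂ = 34900 kg; G = 6.674×10^-11 N·m²/kg².
r = 576.7 m
576.7 m × (1 mi / 1609 m) = 0.3584 mi

0.358 mi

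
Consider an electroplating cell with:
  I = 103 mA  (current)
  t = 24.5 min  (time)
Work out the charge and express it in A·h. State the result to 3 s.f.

q is given directly by: q = It.
I = 103 mA = 0.1030 A; t = 24.5 min = 1470 s.
q = 151.4 C
151.4 C × (1 A·h / 3600 C) = 0.04206 A·h

0.0421 A·h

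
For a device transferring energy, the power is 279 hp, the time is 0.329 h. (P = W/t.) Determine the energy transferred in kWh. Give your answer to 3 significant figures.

68.4 kWh

Rearranging: W = P·t.
P = 279 hp = 2.081×10^5 W; t = 0.329 h = 1184 s.
W = 2.464×10^8 J  (the unit combination reduces to kg·m²/s² = J)
2.464×10^8 J × (1 kWh / 3.600×10^6 J) = 68.45 kWh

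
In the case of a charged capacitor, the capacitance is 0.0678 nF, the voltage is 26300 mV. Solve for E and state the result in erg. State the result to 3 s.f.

0.234 erg

E is given directly by: E = ½CV².
C = 0.0678 nF = 6.780×10^-11 F; V = 26300 mV = 26.30 V.
E = 2.345×10^-8 J
2.345×10^-8 J × (1 erg / 1.000×10^-7 J) = 0.2345 erg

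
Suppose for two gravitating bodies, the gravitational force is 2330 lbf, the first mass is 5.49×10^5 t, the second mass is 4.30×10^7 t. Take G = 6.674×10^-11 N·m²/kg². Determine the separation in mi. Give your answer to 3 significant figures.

0.242 mi

Rearranging F = G·m₁·m₂/r² for r: r = √(G·m₁m₂/F).
F = 2330 lbf = 10364 N; m₁ = 5.49×10^5 t = 5.490×10^8 kg; m₂ = 4.30×10^7 t = 4.300×10^10 kg; G = 6.674×10^-11 N·m²/kg².
r = 389.9 m
389.9 m × (1 mi / 1609 m) = 0.2423 mi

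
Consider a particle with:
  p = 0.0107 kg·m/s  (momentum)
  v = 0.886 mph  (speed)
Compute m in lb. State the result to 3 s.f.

0.0596 lb

Solving p = m·v for m: m = p/v.
p = 0.0107 kg·m/s; v = 0.886 mph = 0.3961 m/s.
m = 0.02701 kg
0.02701 kg × (1 lb / 0.4536 kg) = 0.05956 lb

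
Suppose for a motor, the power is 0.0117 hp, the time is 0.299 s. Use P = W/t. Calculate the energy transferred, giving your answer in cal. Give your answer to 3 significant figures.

Solving P = W/t for W: W = P·t.
P = 0.0117 hp = 8.725 W; t = 0.299 s.
W = 2.609 J
2.609 J × (1 cal / 4.184 J) = 0.6235 cal

0.623 cal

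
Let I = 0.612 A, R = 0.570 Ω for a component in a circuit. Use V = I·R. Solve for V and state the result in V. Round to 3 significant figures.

0.349 V

From Ohm's law: V = IR.
I = 0.612 A; R = 0.570 Ω.
V = 0.3488 V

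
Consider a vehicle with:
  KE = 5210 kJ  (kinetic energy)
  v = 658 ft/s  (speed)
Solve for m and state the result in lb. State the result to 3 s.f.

Solving KE = ½mv² for m: m = 2·KE/v².
KE = 5210 kJ = 5.210×10^6 J; v = 658 ft/s = 200.6 m/s.
m = 259.1 kg
259.1 kg × (1 lb / 0.4536 kg) = 571.1 lb

571 lb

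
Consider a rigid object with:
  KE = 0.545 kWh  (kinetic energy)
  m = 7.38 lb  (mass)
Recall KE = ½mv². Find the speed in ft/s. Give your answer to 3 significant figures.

Rearranging KE = ½mv² for v: v = √(2·KE/m).
KE = 0.545 kWh = 1.962×10^6 J; m = 7.38 lb = 3.348 kg.
v = 1083 m/s
1083 m/s × (1 ft/s / 0.3048 m/s) = 3552 ft/s

3550 ft/s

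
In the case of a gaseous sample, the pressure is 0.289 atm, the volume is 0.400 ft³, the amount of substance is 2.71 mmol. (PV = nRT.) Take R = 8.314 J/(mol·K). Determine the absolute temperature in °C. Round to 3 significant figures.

14400 °C

From the ideal-gas law: T = PV/(nR).
P = 0.289 atm = 29283 Pa; V = 0.400 ft³ = 0.01133 m³; n = 2.71 mmol = 0.002710 mol; R = 8.314 J/(mol·K).
T = 14721 K
14721 K − 273.15 = 14448 °C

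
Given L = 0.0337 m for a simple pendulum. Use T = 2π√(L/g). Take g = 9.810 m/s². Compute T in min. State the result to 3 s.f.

Directly: T = 2π√(L/g).
L = 0.0337 m; g = 9.810 m/s².
T = 0.3683 s
0.3683 s × (1 min / 60.00 s) = 0.006138 min

0.00614 min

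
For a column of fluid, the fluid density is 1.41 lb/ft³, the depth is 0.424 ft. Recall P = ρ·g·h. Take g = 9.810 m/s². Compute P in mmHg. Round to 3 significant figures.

0.215 mmHg

P is given directly by: P = ρgh.
ρ = 1.41 lb/ft³ = 22.59 kg/m³; h = 0.424 ft = 0.1292 m; g = 9.810 m/s².
P = 28.63 Pa  (the unit combination reduces to kg/(m·s²) = Pa)
28.63 Pa × (1 mmHg / 133.3 Pa) = 0.2148 mmHg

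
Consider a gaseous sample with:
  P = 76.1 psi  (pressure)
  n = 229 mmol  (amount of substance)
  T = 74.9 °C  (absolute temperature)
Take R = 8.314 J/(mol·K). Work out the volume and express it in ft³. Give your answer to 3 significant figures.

0.0446 ft³

From the ideal-gas law: V = nRT/P.
P = 76.1 psi = 5.247×10^5 Pa; n = 229 mmol = 0.2290 mol; T = 74.9 °C = 348.0 K; R = 8.314 J/(mol·K).
V = 0.001263 m³
0.001263 m³ × (1 ft³ / 0.02832 m³) = 0.04460 ft³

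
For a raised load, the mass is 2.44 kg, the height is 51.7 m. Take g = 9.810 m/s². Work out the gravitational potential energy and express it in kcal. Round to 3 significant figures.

PE is given directly by: PE = mgh.
m = 2.44 kg; h = 51.7 m; g = 9.810 m/s².
PE = 1238 J  (the unit combination reduces to kg·m²/s² = J)
1238 J × (1 kcal / 4184 J) = 0.2958 kcal

0.296 kcal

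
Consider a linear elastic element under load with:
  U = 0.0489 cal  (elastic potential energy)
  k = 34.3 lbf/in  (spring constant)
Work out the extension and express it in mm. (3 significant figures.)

Solving U = ½k·x² for x: x = √(2U/k).
U = 0.0489 cal = 0.2046 J; k = 34.3 lbf/in = 6007 N/m.
x = 0.008254 m
0.008254 m × (1 mm / 0.001000 m) = 8.254 mm

8.25 mm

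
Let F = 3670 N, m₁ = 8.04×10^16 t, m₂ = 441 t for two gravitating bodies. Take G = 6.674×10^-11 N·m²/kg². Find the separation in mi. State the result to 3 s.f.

499 mi

From Newton's law of gravitation: r = √(G·m₁m₂/F).
F = 3670 N; m₁ = 8.04×10^16 t = 8.040×10^19 kg; m₂ = 441 t = 4.410×10^5 kg; G = 6.674×10^-11 N·m²/kg².
r = 8.030×10^5 m
8.030×10^5 m × (1 mi / 1609 m) = 499.0 mi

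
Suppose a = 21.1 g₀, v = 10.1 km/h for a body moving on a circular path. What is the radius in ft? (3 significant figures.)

0.125 ft

Rearranging a = v²/r for r: r = v²/a.
a = 21.1 g₀ = 206.9 m/s²; v = 10.1 km/h = 2.806 m/s.
r = 0.03804 m
0.03804 m × (1 ft / 0.3048 m) = 0.1248 ft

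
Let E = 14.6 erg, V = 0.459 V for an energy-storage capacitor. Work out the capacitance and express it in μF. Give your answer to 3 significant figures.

13.9 μF

Rearranging E = ½C·V² for C: C = 2E/V².
E = 14.6 erg = 1.460×10^-6 J; V = 0.459 V.
C = 1.386×10^-5 F
1.386×10^-5 F × (1 μF / 1.000×10^-6 F) = 13.86 μF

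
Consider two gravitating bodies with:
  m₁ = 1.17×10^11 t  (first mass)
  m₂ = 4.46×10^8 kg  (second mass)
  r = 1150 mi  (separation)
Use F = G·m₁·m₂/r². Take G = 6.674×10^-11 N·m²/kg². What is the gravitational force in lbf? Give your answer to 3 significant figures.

0.229 lbf

From Newton's law of gravitation: F = Gm₁m₂/r².
m₁ = 1.17×10^11 t = 1.170×10^14 kg; m₂ = 4.46×10^8 kg; r = 1150 mi = 1.851×10^6 m; G = 6.674×10^-11 N·m²/kg².
F = 1.017 N
1.017 N × (1 lbf / 4.448 N) = 0.2286 lbf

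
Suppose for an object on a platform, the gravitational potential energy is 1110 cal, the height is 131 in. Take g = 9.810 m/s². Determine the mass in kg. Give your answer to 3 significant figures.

Rearranging PE = m·g·h for m: m = PE/(g·h).
PE = 1110 cal = 4644 J; h = 131 in = 3.327 m; g = 9.810 m/s².
m = 142.3 kg

142 kg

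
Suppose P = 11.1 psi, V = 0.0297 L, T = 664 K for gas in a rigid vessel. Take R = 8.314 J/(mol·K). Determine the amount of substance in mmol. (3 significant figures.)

From the ideal-gas law: n = PV/(RT).
P = 11.1 psi = 76532 Pa; V = 0.0297 L = 2.970×10^-5 m³; T = 664 K; R = 8.314 J/(mol·K).
n = 4.117×10^-4 mol
4.117×10^-4 mol × (1 mmol / 0.001000 mol) = 0.4117 mmol

0.412 mmol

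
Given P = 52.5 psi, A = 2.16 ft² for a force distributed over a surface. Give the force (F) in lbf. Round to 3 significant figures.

Solving P = F/A for F: F = P·A.
P = 52.5 psi = 3.620×10^5 Pa; A = 2.16 ft² = 0.2007 m².
F = 72638 N
72638 N × (1 lbf / 4.448 N) = 16330 lbf

16300 lbf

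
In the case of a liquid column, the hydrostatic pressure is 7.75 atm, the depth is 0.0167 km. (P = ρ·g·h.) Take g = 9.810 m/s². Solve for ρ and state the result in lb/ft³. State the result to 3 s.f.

299 lb/ft³

Solving P = ρ·g·h for ρ: ρ = P/(g·h).
P = 7.75 atm = 7.853×10^5 Pa; h = 0.0167 km = 16.70 m; g = 9.810 m/s².
ρ = 4793 kg/m³
4793 kg/m³ × (1 lb/ft³ / 16.02 kg/m³) = 299.2 lb/ft³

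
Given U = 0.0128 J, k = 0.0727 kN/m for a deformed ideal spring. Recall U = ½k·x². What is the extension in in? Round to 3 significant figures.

0.739 in

Solving U = ½k·x² for x: x = √(2U/k).
U = 0.0128 J; k = 0.0727 kN/m = 72.70 N/m.
x = 0.01877 m
0.01877 m × (1 in / 0.02540 m) = 0.7388 in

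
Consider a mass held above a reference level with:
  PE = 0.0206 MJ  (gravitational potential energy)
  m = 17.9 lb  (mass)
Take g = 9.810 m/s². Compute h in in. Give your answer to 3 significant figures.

10200 in

Rearranging: h = PE/(m·g).
PE = 0.0206 MJ = 20600 J; m = 17.9 lb = 8.119 kg; g = 9.810 m/s².
h = 258.6 m
258.6 m × (1 in / 0.02540 m) = 10182 in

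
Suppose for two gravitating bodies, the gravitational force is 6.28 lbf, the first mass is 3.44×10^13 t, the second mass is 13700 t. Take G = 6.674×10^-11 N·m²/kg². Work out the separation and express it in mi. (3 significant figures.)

From Newton's law of gravitation: r = √(G·m₁m₂/F).
F = 6.28 lbf = 27.93 N; m₁ = 3.44×10^13 t = 3.440×10^16 kg; m₂ = 13700 t = 1.370×10^7 kg; G = 6.674×10^-11 N·m²/kg².
r = 1.061×10^6 m
1.061×10^6 m × (1 mi / 1609 m) = 659.3 mi

659 mi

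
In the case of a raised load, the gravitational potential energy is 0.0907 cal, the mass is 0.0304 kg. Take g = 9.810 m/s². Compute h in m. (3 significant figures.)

1.27 m

Rearranging: h = PE/(m·g).
PE = 0.0907 cal = 0.3795 J; m = 0.0304 kg; g = 9.810 m/s².
h = 1.272 m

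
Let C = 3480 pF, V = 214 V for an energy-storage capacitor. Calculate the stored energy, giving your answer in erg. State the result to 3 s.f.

Directly: E = ½CV².
C = 3480 pF = 3.480×10^-9 F; V = 214 V.
E = 7.969×10^-5 J  (the unit combination reduces to kg·m²/s² = J)
7.969×10^-5 J × (1 erg / 1.000×10^-7 J) = 796.9 erg

797 erg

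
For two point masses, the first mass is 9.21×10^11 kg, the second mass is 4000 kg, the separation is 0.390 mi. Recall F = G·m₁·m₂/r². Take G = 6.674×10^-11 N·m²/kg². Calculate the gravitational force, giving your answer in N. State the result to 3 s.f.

Directly: F = Gm₁m₂/r².
m₁ = 9.21×10^11 kg; m₂ = 4000 kg; r = 0.390 mi = 627.6 m; G = 6.674×10^-11 N·m²/kg².
F = 0.6241 N

0.624 N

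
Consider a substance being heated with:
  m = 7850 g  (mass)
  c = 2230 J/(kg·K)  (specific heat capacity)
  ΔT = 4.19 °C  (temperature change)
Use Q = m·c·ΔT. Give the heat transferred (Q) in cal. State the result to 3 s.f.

17500 cal

Directly: Q = mcΔT.
m = 7850 g = 7.850 kg; c = 2230 J/(kg·K); ΔT = 4.19 °C = 4.190 K.
Q = 73348 J  (the unit combination reduces to kg·m²/s² = J)
73348 J × (1 cal / 4.184 J) = 17531 cal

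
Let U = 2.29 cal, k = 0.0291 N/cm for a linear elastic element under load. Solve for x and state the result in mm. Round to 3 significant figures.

Solving U = ½k·x² for x: x = √(2U/k).
U = 2.29 cal = 9.581 J; k = 0.0291 N/cm = 2.910 N/m.
x = 2.566 m
2.566 m × (1 mm / 0.001000 m) = 2566 mm

2570 mm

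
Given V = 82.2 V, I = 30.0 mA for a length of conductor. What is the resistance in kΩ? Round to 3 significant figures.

From Ohm's law: R = V/I.
V = 82.2 V; I = 30.0 mA = 0.03000 A.
R = 2740 Ω
2740 Ω × (1 kΩ / 1000 Ω) = 2.740 kΩ

2.74 kΩ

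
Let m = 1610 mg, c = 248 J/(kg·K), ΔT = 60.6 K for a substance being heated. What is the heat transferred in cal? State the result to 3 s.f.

5.78 cal

Q is given directly by: Q = mcΔT.
m = 1610 mg = 0.001610 kg; c = 248 J/(kg·K); ΔT = 60.6 K.
Q = 24.20 J
24.20 J × (1 cal / 4.184 J) = 5.783 cal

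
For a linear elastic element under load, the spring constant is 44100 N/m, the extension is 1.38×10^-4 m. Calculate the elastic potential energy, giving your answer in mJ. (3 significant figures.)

0.420 mJ

U is given directly by: U = ½kx².
k = 44100 N/m; x = 1.38×10^-4 m.
U = 4.199×10^-4 J
4.199×10^-4 J × (1 mJ / 0.001000 J) = 0.4199 mJ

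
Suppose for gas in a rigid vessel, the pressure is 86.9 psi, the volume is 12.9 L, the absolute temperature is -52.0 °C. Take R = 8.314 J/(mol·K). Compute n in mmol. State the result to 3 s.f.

4200 mmol

Rearranging PV = nRT for n: n = PV/(RT).
P = 86.9 psi = 5.992×10^5 Pa; V = 12.9 L = 0.01290 m³; T = -52.0 °C = 221.1 K; R = 8.314 J/(mol·K).
n = 4.204 mol
4.204 mol × (1 mmol / 0.001000 mol) = 4204 mmol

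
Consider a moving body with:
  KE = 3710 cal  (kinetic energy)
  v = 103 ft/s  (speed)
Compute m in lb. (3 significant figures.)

Rearranging: m = 2·KE/v².
KE = 3710 cal = 15523 J; v = 103 ft/s = 31.39 m/s.
m = 31.50 kg
31.50 kg × (1 lb / 0.4536 kg) = 69.44 lb

69.4 lb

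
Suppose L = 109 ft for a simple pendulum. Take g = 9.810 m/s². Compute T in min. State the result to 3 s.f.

T is given directly by: T = 2π√(L/g).
L = 109 ft = 33.22 m; g = 9.810 m/s².
T = 11.56 s
11.56 s × (1 min / 60.00 s) = 0.1927 min

0.193 min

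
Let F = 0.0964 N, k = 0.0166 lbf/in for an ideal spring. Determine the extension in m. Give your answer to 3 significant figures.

0.0332 m

From Hooke's law: x = F/k.
F = 0.0964 N; k = 0.0166 lbf/in = 2.907 N/m.
x = 0.03316 m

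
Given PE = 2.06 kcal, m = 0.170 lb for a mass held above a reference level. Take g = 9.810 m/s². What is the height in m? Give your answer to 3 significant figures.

11400 m

Rearranging: h = PE/(m·g).
PE = 2.06 kcal = 8619 J; m = 0.170 lb = 0.07711 kg; g = 9.810 m/s².
h = 11394 m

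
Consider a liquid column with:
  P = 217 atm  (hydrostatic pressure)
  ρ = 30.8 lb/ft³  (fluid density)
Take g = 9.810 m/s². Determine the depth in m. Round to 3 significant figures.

4540 m

Solving P = ρ·g·h for h: h = P/(ρ·g).
P = 217 atm = 2.199×10^7 Pa; ρ = 30.8 lb/ft³ = 493.4 kg/m³; g = 9.810 m/s².
h = 4543 m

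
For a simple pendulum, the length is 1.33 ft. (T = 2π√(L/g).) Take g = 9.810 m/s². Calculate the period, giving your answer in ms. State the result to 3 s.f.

Directly: T = 2π√(L/g).
L = 1.33 ft = 0.4054 m; g = 9.810 m/s².
T = 1.277 s
1.277 s × (1 ms / 0.001000 s) = 1277 ms

1280 ms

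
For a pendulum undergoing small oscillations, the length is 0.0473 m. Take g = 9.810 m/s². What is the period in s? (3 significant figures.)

0.436 s

T is given directly by: T = 2π√(L/g).
L = 0.0473 m; g = 9.810 m/s².
T = 0.4363 s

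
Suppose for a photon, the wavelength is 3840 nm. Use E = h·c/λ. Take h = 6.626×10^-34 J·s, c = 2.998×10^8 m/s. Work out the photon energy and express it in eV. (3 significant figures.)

E is given directly by: E = hc/λ.
λ = 3840 nm = 3.840×10^-6 m; h = 6.626×10^-34 J·s; c = 2.998×10^8 m/s.
E = 5.173×10^-20 J  (the unit combination reduces to kg·m²/s² = J)
5.173×10^-20 J × (1 eV / 1.602×10^-19 J) = 0.3229 eV

0.323 eV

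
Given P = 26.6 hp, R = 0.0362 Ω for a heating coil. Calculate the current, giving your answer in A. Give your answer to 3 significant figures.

Rearranging P = I²R for I: I = √(P/R).
P = 26.6 hp = 19836 W; R = 0.0362 Ω.
I = 740.2 A

740 A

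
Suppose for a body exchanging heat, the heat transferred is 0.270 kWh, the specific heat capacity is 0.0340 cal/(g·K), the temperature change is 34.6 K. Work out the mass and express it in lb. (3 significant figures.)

435 lb

Solving Q = m·c·ΔT for m: m = Q/(c·ΔT).
Q = 0.270 kWh = 9.720×10^5 J; c = 0.0340 cal/(g·K) = 142.3 J/(kg·K); ΔT = 34.6 K.
m = 197.5 kg
197.5 kg × (1 lb / 0.4536 kg) = 435.4 lb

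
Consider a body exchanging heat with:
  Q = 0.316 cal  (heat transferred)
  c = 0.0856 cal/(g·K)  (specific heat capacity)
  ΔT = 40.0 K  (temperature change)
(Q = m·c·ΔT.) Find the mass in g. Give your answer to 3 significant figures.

0.0923 g

Rearranging Q = m·c·ΔT for m: m = Q/(c·ΔT).
Q = 0.316 cal = 1.322 J; c = 0.0856 cal/(g·K) = 358.2 J/(kg·K); ΔT = 40.0 K.
m = 9.229×10^-5 kg
9.229×10^-5 kg × (1 g / 0.001000 kg) = 0.09229 g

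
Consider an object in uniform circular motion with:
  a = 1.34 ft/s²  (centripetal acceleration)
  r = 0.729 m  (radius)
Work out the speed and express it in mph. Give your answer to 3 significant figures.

Rearranging: v = √(a·r).
a = 1.34 ft/s² = 0.4084 m/s²; r = 0.729 m.
v = 0.5457 m/s
0.5457 m/s × (1 mph / 0.4470 m/s) = 1.221 mph

1.22 mph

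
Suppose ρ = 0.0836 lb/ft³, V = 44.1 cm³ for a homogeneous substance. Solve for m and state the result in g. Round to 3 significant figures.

0.0591 g

Rearranging ρ = m/V for m: m = ρV.
ρ = 0.0836 lb/ft³ = 1.339 kg/m³; V = 44.1 cm³ = 4.410×10^-5 m³.
m = 5.906×10^-5 kg
5.906×10^-5 kg × (1 g / 0.001000 kg) = 0.05906 g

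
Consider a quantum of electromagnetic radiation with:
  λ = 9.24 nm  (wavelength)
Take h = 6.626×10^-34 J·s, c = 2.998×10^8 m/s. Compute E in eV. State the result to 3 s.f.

E is given directly by: E = hc/λ.
λ = 9.24 nm = 9.240×10^-9 m; h = 6.626×10^-34 J·s; c = 2.998×10^8 m/s.
E = 2.150×10^-17 J  (the unit combination reduces to kg·m²/s² = J)
2.150×10^-17 J × (1 eV / 1.602×10^-19 J) = 134.2 eV

134 eV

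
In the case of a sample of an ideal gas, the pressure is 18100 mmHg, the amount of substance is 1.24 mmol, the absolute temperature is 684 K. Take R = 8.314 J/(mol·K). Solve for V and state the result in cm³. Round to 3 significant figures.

From the ideal-gas law: V = nRT/P.
P = 18100 mmHg = 2.413×10^6 Pa; n = 1.24 mmol = 0.001240 mol; T = 684 K; R = 8.314 J/(mol·K).
V = 2.922×10^-6 m³
2.922×10^-6 m³ × (1 cm³ / 1.000×10^-6 m³) = 2.922 cm³

2.92 cm³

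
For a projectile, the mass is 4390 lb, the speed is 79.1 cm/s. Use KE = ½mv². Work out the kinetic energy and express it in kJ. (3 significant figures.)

0.623 kJ

Directly: KE = ½mv².
m = 4390 lb = 1991 kg; v = 79.1 cm/s = 0.7910 m/s.
KE = 623.0 J
623.0 J × (1 kJ / 1000 J) = 0.6230 kJ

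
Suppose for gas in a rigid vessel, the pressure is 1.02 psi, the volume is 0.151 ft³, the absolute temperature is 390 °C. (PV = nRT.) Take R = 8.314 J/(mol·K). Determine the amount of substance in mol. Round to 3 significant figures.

From the ideal-gas law: n = PV/(RT).
P = 1.02 psi = 7033 Pa; V = 0.151 ft³ = 0.004276 m³; T = 390 °C = 663.1 K; R = 8.314 J/(mol·K).
n = 0.005454 mol

0.00545 mol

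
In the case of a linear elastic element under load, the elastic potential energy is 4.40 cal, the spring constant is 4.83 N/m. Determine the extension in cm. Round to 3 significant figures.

Rearranging: x = √(2U/k).
U = 4.40 cal = 18.41 J; k = 4.83 N/m.
x = 2.761 m
2.761 m × (1 cm / 0.01000 m) = 276.1 cm

276 cm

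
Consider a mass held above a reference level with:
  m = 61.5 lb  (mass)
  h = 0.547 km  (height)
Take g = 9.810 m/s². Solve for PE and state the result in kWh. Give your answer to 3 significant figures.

0.0416 kWh

Directly: PE = mgh.
m = 61.5 lb = 27.90 kg; h = 0.547 km = 547.0 m; g = 9.810 m/s².
PE = 1.497×10^5 J
1.497×10^5 J × (1 kWh / 3.600×10^6 J) = 0.04158 kWh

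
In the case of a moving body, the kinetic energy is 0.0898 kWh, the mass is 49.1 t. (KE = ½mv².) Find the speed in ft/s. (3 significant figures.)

Rearranging: v = √(2·KE/m).
KE = 0.0898 kWh = 3.233×10^5 J; m = 49.1 t = 49100 kg.
v = 3.629 m/s
3.629 m/s × (1 ft/s / 0.3048 m/s) = 11.91 ft/s

11.9 ft/s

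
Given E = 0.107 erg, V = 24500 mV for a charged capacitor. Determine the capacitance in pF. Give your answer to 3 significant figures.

35.7 pF

Rearranging E = ½C·V² for C: C = 2E/V².
E = 0.107 erg = 1.070×10^-8 J; V = 24500 mV = 24.50 V.
C = 3.565×10^-11 F
3.565×10^-11 F × (1 pF / 1.000×10^-12 F) = 35.65 pF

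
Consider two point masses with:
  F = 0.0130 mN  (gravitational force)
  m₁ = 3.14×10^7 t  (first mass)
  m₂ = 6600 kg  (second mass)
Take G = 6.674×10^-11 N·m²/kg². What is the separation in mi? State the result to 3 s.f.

Rearranging: r = √(G·m₁m₂/F).
F = 0.0130 mN = 1.300×10^-5 N; m₁ = 3.14×10^7 t = 3.140×10^10 kg; m₂ = 6600 kg; G = 6.674×10^-11 N·m²/kg².
r = 32618 m
32618 m × (1 mi / 1609 m) = 20.27 mi

20.3 mi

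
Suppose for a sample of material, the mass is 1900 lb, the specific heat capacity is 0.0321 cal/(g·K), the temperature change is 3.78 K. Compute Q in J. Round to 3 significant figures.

4.38×10^5 J

Q is given directly by: Q = mcΔT.
m = 1900 lb = 861.8 kg; c = 0.0321 cal/(g·K) = 134.3 J/(kg·K); ΔT = 3.78 K.
Q = 4.375×10^5 J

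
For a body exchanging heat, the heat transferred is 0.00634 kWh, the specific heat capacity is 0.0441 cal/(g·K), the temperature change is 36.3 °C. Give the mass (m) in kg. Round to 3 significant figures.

3.41 kg

Rearranging: m = Q/(c·ΔT).
Q = 0.00634 kWh = 22824 J; c = 0.0441 cal/(g·K) = 184.5 J/(kg·K); ΔT = 36.3 °C = 36.30 K.
m = 3.408 kg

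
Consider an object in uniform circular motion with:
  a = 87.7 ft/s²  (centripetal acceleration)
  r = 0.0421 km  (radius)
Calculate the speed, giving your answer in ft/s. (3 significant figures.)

110 ft/s

Rearranging: v = √(a·r).
a = 87.7 ft/s² = 26.73 m/s²; r = 0.0421 km = 42.10 m.
v = 33.55 m/s
33.55 m/s × (1 ft/s / 0.3048 m/s) = 110.1 ft/s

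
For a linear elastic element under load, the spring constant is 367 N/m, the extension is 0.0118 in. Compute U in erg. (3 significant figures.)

165 erg

U is given directly by: U = ½kx².
k = 367 N/m; x = 0.0118 in = 2.997×10^-4 m.
U = 1.648×10^-5 J
1.648×10^-5 J × (1 erg / 1.000×10^-7 J) = 164.8 erg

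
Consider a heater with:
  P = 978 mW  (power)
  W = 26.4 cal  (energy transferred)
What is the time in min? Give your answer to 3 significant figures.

Rearranging: t = W/P.
P = 978 mW = 0.9780 W; W = 26.4 cal = 110.5 J.
t = 112.9 s
112.9 s × (1 min / 60.00 s) = 1.882 min

1.88 min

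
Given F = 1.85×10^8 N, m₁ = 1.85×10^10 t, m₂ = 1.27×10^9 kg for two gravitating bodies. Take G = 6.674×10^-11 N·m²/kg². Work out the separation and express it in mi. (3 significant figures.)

From Newton's law of gravitation: r = √(G·m₁m₂/F).
F = 1.85×10^8 N; m₁ = 1.85×10^10 t = 1.850×10^13 kg; m₂ = 1.27×10^9 kg; G = 6.674×10^-11 N·m²/kg².
r = 92.07 m
92.07 m × (1 mi / 1609 m) = 0.05721 mi

0.0572 mi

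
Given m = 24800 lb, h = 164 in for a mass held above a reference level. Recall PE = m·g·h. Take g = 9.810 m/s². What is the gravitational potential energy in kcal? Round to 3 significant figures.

PE is given directly by: PE = mgh.
m = 24800 lb = 11249 kg; h = 164 in = 4.166 m; g = 9.810 m/s².
PE = 4.597×10^5 J  (the unit combination reduces to kg·m²/s² = J)
4.597×10^5 J × (1 kcal / 4184 J) = 109.9 kcal

110 kcal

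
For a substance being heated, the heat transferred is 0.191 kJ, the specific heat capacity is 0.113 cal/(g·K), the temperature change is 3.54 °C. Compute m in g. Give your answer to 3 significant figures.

Rearranging Q = m·c·ΔT for m: m = Q/(c·ΔT).
Q = 0.191 kJ = 191.0 J; c = 0.113 cal/(g·K) = 472.8 J/(kg·K); ΔT = 3.54 °C = 3.540 K.
m = 0.1141 kg
0.1141 kg × (1 g / 0.001000 kg) = 114.1 g

114 g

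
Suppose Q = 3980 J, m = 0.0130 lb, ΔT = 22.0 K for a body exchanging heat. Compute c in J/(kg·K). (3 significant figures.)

Rearranging: c = Q/(m·ΔT).
Q = 3980 J; m = 0.0130 lb = 0.005897 kg; ΔT = 22.0 K.
c = 30680 J/(kg·K)

30700 J/(kg·K)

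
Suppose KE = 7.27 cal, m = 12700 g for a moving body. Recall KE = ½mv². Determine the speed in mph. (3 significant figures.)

Rearranging: v = √(2·KE/m).
KE = 7.27 cal = 30.42 J; m = 12700 g = 12.70 kg.
v = 2.189 m/s
2.189 m/s × (1 mph / 0.4470 m/s) = 4.896 mph

4.90 mph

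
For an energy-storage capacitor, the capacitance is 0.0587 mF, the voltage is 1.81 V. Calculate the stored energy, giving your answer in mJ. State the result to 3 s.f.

E is given directly by: E = ½CV².
C = 0.0587 mF = 5.870×10^-5 F; V = 1.81 V.
E = 9.615×10^-5 J
9.615×10^-5 J × (1 mJ / 0.001000 J) = 0.09615 mJ

0.0962 mJ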